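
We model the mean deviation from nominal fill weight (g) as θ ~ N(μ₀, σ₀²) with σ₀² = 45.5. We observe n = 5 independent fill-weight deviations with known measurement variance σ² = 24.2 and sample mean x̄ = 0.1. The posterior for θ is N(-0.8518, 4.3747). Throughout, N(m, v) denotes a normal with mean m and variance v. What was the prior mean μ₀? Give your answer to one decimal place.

With known observation variance, the Normal–Normal posterior has precision τ_n = τ₀ + n/σ² and mean μ_n = (τ₀μ₀ + (n/σ²)x̄)/τ_n.
Here τ₀ = 1/45.5 = 0.021978 and τ_data = 5/24.2 = 0.206612, so τ_n = 0.228590.
Rearranging for μ₀: μ₀ = (μ_n·τ_n − τ_data·x̄)/τ₀ = (-0.8518·0.228590 − 0.206612·0.1) / 0.021978 = -0.215374/0.021978 ≈ -9.8.

μ₀ = -9.8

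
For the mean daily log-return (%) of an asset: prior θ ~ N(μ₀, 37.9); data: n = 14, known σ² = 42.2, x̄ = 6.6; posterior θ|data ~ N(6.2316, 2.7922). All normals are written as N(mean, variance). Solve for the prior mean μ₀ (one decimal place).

μ₀ = 1.6

With known observation variance, the Normal–Normal posterior has precision τ_n = τ₀ + n/σ² and mean μ_n = (τ₀μ₀ + (n/σ²)x̄)/τ_n.
Here τ₀ = 1/37.9 = 0.026385 and τ_data = 14/42.2 = 0.331754, so τ_n = 0.358139.
Rearranging for μ₀: μ₀ = (μ_n·τ_n − τ_data·x̄)/τ₀ = (6.2316·0.358139 − 0.331754·6.6) / 0.026385 = 0.042203/0.026385 ≈ 1.6.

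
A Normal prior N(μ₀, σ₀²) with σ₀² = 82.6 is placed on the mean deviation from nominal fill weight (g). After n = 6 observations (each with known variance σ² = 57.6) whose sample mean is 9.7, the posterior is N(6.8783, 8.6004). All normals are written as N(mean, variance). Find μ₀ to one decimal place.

μ₀ = -17.4

The posterior mean is a precision-weighted average: μ_n = (τ₀μ₀ + τ_data·x̄)/(τ₀+τ_data), with τ₀=1/σ₀² and τ_data=n/σ².
Here τ₀ = 1/82.6 = 0.012107 and τ_data = 6/57.6 = 0.104167, so τ_n = 0.116274.
Rearranging for μ₀: μ₀ = (μ_n·τ_n − τ_data·x̄)/τ₀ = (6.8783·0.116274 − 0.104167·9.7) / 0.012107 = -0.210652/0.012107 ≈ -17.4.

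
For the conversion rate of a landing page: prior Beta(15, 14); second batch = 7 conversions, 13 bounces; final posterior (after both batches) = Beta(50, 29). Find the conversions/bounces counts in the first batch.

28 conversions and 2 bounces

Because Beta–binomial updating is additive in the counts, the combined data contributed (α_post−α_prior, β_post−β_prior) successes and failures.
Total across both batches: 50−15=35 conversions, 29−14=15 bounces.
Subtract the second batch: 35−7=28 conversions and 15−13=2 bounces.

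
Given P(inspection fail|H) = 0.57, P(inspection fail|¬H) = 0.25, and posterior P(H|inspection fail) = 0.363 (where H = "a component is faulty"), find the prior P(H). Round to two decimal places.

P(H) = 0.20

In odds form, posterior odds = prior odds × likelihood ratio, so prior odds = posterior odds ÷ LR.
Posterior odds = 0.363/(1−0.363) = 0.5699. LR = 0.57/0.25 = 2.2800.
Prior odds = 0.5699/2.2800 = 0.2500, so P(H) = 0.2500/(1+0.2500) ≈ 0.20.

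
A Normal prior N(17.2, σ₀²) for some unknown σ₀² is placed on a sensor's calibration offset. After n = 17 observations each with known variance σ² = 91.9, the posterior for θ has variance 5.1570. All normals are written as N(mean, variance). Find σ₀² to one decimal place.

For the Normal–Normal model with known σ², precisions add: τ_n = τ₀ + n/σ².
So 1/σ₀² = 1/5.1570 − 17/91.9 = 0.193911 − 0.184984 = 0.008927.
Hence σ₀² = 1/0.008927 ≈ 112.0.

σ₀² = 112.0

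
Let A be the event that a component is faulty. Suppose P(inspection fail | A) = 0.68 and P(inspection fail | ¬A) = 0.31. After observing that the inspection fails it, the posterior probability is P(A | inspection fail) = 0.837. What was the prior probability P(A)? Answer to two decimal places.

P(A) = 0.70

In odds form, posterior odds = prior odds × likelihood ratio, so prior odds = posterior odds ÷ LR.
Posterior odds = 0.837/(1−0.837) = 5.1350. LR = 0.68/0.31 = 2.1935.
Prior odds = 5.1350/2.1935 = 2.3410, so P(A) = 2.3410/(1+2.3410) ≈ 0.70.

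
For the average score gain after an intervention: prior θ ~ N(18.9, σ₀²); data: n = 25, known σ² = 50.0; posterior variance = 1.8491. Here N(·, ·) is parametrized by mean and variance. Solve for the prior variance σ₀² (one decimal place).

σ₀² = 24.5

Posterior precision equals prior precision plus data precision: 1/σ_n² = 1/σ₀² + n/σ².
So 1/σ₀² = 1/1.8491 − 25/50.0 = 0.540804 − 0.500000 = 0.040804.
Hence σ₀² = 1/0.040804 ≈ 24.5.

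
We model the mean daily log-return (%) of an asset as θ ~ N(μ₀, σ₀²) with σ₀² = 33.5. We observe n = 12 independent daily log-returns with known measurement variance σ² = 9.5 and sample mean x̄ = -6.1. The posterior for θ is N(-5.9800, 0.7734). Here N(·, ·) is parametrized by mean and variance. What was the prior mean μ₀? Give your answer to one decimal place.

μ₀ = -0.9

With known observation variance, the Normal–Normal posterior has precision τ_n = τ₀ + n/σ² and mean μ_n = (τ₀μ₀ + (n/σ²)x̄)/τ_n.
Here τ₀ = 1/33.5 = 0.029851 and τ_data = 12/9.5 = 1.263158, so τ_n = 1.293009.
Rearranging for μ₀: μ₀ = (μ_n·τ_n − τ_data·x̄)/τ₀ = (-5.9800·1.293009 − 1.263158·-6.1) / 0.029851 = -0.026930/0.029851 ≈ -0.9.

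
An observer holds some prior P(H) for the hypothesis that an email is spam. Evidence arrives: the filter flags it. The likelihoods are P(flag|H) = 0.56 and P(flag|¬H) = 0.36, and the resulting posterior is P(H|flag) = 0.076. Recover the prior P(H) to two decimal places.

P(H) = 0.05

Bayes' rule in odds form gives O(H|E) = O(H)·[P(E|H)/P(E|¬H)], hence O(H) = O(H|E)/LR.
Posterior odds = 0.076/(1−0.076) = 0.0823. LR = 0.56/0.36 = 1.5556.
Prior odds = 0.0823/1.5556 = 0.0529, so P(H) = 0.0529/(1+0.0529) ≈ 0.05.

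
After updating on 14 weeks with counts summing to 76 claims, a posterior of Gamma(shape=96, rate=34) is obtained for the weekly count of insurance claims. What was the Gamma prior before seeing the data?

A Gamma(α, β) prior (rate parametrization) on a Poisson rate with n observations summing to S gives posterior Gamma(α+S, β+n).
So α = 96 − 76 = 20 and β = 34 − 14 = 20.

Gamma(shape=20, rate=20)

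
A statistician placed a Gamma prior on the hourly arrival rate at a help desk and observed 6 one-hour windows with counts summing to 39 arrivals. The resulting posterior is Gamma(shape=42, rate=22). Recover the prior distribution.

Gamma–Poisson conjugacy: posterior shape = α + Σxᵢ, posterior rate = β + n.
So α = 42 − 39 = 3 and β = 22 − 6 = 16.

Gamma(shape=3, rate=16)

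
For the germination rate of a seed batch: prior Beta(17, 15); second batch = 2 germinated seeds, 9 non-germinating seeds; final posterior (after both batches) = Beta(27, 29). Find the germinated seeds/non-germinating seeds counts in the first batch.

Because Beta–binomial updating is additive in the counts, the combined data contributed (α_post−α_prior, β_post−β_prior) successes and failures.
Total across both batches: 27−17=10 germinated seeds, 29−15=14 non-germinating seeds.
Subtract the second batch: 10−2=8 germinated seeds and 14−9=5 non-germinating seeds.

8 germinated seeds and 5 non-germinating seeds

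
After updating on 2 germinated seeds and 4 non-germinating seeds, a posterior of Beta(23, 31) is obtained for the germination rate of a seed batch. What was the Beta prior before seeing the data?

Under Beta–binomial conjugacy the posterior parameters are (α+s, β+f).
Subtract the data counts: 23−2=21, 31−4=27.

Beta(21, 27)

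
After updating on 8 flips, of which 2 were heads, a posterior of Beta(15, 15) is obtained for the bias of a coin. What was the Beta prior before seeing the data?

A Beta(a, b) prior with s successes and f failures in binomial data gives a Beta(a+s, b+f) posterior.
Subtract the data counts: 15−2=13, 15−6=9.

Beta(13, 9)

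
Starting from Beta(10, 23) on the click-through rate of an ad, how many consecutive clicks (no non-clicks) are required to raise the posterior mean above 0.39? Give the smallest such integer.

k = 5

After k clicks and 0 non-clicks the posterior is Beta(10+k, 23), with mean (10+k)/(10+23+k).
Set (10+k)/(33+k) > 0.39 and solve: k > (0.39·33 − 10)/(1 − 0.39) = 4.705.
The smallest integer exceeding 4.705 is 5.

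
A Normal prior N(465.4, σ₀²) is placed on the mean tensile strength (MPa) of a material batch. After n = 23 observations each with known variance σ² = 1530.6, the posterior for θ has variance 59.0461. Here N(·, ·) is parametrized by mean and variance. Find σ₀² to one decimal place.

σ₀² = 523.8

For the Normal–Normal model with known σ², precisions add: τ_n = τ₀ + n/σ².
So 1/σ₀² = 1/59.0461 − 23/1530.6 = 0.016936 − 0.015027 = 0.001909.
Hence σ₀² = 1/0.001909 ≈ 523.8.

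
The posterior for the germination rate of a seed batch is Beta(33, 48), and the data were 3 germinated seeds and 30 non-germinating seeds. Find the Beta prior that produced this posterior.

Beta(30, 18)

A Beta(a, b) prior with s successes and f failures in binomial data gives a Beta(a+s, b+f) posterior.
Subtract the data counts: 33−3=30, 48−30=18.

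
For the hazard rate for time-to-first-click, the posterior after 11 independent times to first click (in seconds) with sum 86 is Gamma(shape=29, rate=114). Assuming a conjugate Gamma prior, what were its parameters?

For an exponential likelihood with a Gamma(α, β) prior on the rate, n observations with total T give posterior Gamma(α+n, β+T).
So α = 29 − 11 = 18 and β = 114 − 86 = 28.

Gamma(shape=18, rate=28)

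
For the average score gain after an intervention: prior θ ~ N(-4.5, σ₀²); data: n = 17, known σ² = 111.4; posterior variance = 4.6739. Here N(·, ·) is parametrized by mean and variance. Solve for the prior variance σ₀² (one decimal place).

Posterior precision equals prior precision plus data precision: 1/σ_n² = 1/σ₀² + n/σ².
So 1/σ₀² = 1/4.6739 − 17/111.4 = 0.213954 − 0.152603 = 0.061351.
Hence σ₀² = 1/0.061351 ≈ 16.3.

σ₀² = 16.3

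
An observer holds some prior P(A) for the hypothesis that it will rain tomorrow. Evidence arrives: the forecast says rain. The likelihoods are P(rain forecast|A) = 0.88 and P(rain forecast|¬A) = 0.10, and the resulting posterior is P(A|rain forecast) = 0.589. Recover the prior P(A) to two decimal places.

In odds form, posterior odds = prior odds × likelihood ratio, so prior odds = posterior odds ÷ LR.
Posterior odds = 0.589/(1−0.589) = 1.4331. LR = 0.88/0.10 = 8.8000.
Prior odds = 1.4331/8.8000 = 0.1629, so P(A) = 0.1629/(1+0.1629) ≈ 0.14.

P(A) = 0.14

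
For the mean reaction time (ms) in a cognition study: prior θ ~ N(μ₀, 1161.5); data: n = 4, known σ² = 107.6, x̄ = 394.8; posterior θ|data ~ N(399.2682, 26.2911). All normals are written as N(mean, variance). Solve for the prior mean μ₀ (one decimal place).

The posterior mean is a precision-weighted average: μ_n = (τ₀μ₀ + τ_data·x̄)/(τ₀+τ_data), with τ₀=1/σ₀² and τ_data=n/σ².
Here τ₀ = 1/1161.5 = 0.000861 and τ_data = 4/107.6 = 0.037175, so τ_n = 0.038036.
Rearranging for μ₀: μ₀ = (μ_n·τ_n − τ_data·x̄)/τ₀ = (399.2682·0.038036 − 0.037175·394.8) / 0.000861 = 0.509875/0.000861 ≈ 592.2.

μ₀ = 592.2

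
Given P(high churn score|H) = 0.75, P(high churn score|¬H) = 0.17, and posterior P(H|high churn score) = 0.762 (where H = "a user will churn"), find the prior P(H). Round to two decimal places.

Bayes' rule in odds form gives O(H|E) = O(H)·[P(E|H)/P(E|¬H)], hence O(H) = O(H|E)/LR.
Posterior odds = 0.762/(1−0.762) = 3.2017. LR = 0.75/0.17 = 4.4118.
Prior odds = 3.2017/4.4118 = 0.7257, so P(H) = 0.7257/(1+0.7257) ≈ 0.42.

P(H) = 0.42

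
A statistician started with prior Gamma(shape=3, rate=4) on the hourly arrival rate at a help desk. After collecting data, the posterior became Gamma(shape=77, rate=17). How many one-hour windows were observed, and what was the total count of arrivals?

n = 13 one-hour windows with total 74 arrivals

Gamma–Poisson conjugacy: posterior shape = α + Σxᵢ, posterior rate = β + n.
Matching: Σxᵢ = 77 − 3 = 74 and n = 17 − 4 = 13.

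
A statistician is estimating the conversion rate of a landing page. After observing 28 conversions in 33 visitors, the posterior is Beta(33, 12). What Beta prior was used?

Beta(5, 7)

Under Beta–binomial conjugacy the posterior parameters are (a+s, b+f).
So a = 33 − 28 = 5 and b = 12 − 5 = 7.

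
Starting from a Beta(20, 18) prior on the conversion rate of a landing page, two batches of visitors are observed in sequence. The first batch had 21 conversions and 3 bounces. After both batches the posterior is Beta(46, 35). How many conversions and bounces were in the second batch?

Sequential conjugate updates are equivalent to a single update on the pooled data, so total successes = posterior α − prior α and total failures = posterior β − prior β.
Total across both batches: 46−20=26 conversions, 35−18=17 bounces.
Subtract the first batch: 26−21=5 conversions and 17−3=14 bounces.

5 conversions and 14 bounces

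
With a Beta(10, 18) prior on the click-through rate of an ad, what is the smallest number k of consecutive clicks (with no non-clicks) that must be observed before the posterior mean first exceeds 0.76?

After k clicks and 0 non-clicks the posterior is Beta(10+k, 18), with mean (10+k)/(10+18+k).
Set (10+k)/(28+k) > 0.76 and solve: k > (0.76·28 − 10)/(1 − 0.76) = 47.000.
The smallest integer exceeding 47.000 is 48.

k = 48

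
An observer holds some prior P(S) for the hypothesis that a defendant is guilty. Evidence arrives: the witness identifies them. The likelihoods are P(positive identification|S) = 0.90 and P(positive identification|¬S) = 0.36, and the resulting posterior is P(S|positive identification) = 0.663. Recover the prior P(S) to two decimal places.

Bayes' rule in odds form gives O(S|E) = O(S)·[P(E|S)/P(E|¬S)], hence O(S) = O(S|E)/LR.
Posterior odds = 0.663/(1−0.663) = 1.9674. LR = 0.90/0.36 = 2.5000.
Prior odds = 1.9674/2.5000 = 0.7870, so P(S) = 0.7870/(1+0.7870) ≈ 0.44.

P(S) = 0.44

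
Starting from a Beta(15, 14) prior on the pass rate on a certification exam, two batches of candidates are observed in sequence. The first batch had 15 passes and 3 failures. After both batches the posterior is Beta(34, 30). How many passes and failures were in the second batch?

Because Beta–binomial updating is additive in the counts, the combined data contributed (α_post−α_prior, β_post−β_prior) successes and failures.
Total across both batches: 34−15=19 passes, 30−14=16 failures.
Subtract the first batch: 19−15=4 passes and 16−3=13 failures.

4 passes and 13 failures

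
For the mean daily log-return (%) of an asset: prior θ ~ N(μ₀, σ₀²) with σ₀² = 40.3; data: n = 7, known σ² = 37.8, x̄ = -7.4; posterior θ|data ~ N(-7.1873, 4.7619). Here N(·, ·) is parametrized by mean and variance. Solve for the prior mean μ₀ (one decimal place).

μ₀ = -5.6

With known observation variance, the Normal–Normal posterior has precision τ_n = τ₀ + n/σ² and mean μ_n = (τ₀μ₀ + (n/σ²)x̄)/τ_n.
Here τ₀ = 1/40.3 = 0.024814 and τ_data = 7/37.8 = 0.185185, so τ_n = 0.209999.
Rearranging for μ₀: μ₀ = (μ_n·τ_n − τ_data·x̄)/τ₀ = (-7.1873·0.209999 − 0.185185·-7.4) / 0.024814 = -0.138957/0.024814 ≈ -5.6.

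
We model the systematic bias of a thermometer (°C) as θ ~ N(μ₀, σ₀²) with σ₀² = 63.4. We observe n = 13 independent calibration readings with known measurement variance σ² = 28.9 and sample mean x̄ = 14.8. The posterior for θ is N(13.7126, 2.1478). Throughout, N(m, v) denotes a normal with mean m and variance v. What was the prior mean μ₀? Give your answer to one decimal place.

The posterior mean is a precision-weighted average: μ_n = (τ₀μ₀ + τ_data·x̄)/(τ₀+τ_data), with τ₀=1/σ₀² and τ_data=n/σ².
Here τ₀ = 1/63.4 = 0.015773 and τ_data = 13/28.9 = 0.449827, so τ_n = 0.465600.
Rearranging for μ₀: μ₀ = (μ_n·τ_n − τ_data·x̄)/τ₀ = (13.7126·0.465600 − 0.449827·14.8) / 0.015773 = -0.272853/0.015773 ≈ -17.3.

μ₀ = -17.3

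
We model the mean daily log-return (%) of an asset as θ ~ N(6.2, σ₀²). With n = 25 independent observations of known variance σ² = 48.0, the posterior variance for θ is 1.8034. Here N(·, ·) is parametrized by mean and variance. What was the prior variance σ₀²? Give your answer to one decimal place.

σ₀² = 29.7

For the Normal–Normal model with known σ², precisions add: τ_n = τ₀ + n/σ².
So 1/σ₀² = 1/1.8034 − 25/48.0 = 0.554508 − 0.520833 = 0.033675.
Hence σ₀² = 1/0.033675 ≈ 29.7.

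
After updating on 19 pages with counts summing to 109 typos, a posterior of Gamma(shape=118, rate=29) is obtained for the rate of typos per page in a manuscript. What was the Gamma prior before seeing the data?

Gamma–Poisson conjugacy: posterior shape = α + Σxᵢ, posterior rate = β + n.
So α = 118 − 109 = 9 and β = 29 − 19 = 10.

Gamma(shape=9, rate=10)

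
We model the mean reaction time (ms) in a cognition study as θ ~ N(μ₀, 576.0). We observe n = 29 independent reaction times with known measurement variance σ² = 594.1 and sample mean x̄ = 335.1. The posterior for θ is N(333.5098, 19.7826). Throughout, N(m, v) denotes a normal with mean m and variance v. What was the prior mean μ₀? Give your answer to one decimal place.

With known observation variance, the Normal–Normal posterior has precision τ_n = τ₀ + n/σ² and mean μ_n = (τ₀μ₀ + (n/σ²)x̄)/τ_n.
Here τ₀ = 1/576.0 = 0.001736 and τ_data = 29/594.1 = 0.048813, so τ_n = 0.050549.
Rearranging for μ₀: μ₀ = (μ_n·τ_n − τ_data·x̄)/τ₀ = (333.5098·0.050549 − 0.048813·335.1) / 0.001736 = 0.501351/0.001736 ≈ 288.8.

μ₀ = 288.8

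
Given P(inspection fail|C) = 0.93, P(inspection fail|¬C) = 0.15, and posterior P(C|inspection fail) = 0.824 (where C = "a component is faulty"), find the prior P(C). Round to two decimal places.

P(C) = 0.43

In odds form, posterior odds = prior odds × likelihood ratio, so prior odds = posterior odds ÷ LR.
Posterior odds = 0.824/(1−0.824) = 4.6818. LR = 0.93/0.15 = 6.2000.
Prior odds = 4.6818/6.2000 = 0.7551, so P(C) = 0.7551/(1+0.7551) ≈ 0.43.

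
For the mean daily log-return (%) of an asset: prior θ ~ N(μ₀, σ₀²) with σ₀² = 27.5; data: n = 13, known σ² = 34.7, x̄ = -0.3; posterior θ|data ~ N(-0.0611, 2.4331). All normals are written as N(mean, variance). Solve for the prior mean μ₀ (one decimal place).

With known observation variance, the Normal–Normal posterior has precision τ_n = τ₀ + n/σ² and mean μ_n = (τ₀μ₀ + (n/σ²)x̄)/τ_n.
Here τ₀ = 1/27.5 = 0.036364 and τ_data = 13/34.7 = 0.374640, so τ_n = 0.411004.
Rearranging for μ₀: μ₀ = (μ_n·τ_n − τ_data·x̄)/τ₀ = (-0.0611·0.411004 − 0.374640·-0.3) / 0.036364 = 0.087280/0.036364 ≈ 2.4.

μ₀ = 2.4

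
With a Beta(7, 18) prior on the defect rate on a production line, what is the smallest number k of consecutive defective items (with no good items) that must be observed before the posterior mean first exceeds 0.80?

After k defective items and 0 good items the posterior is Beta(7+k, 18), with mean (7+k)/(7+18+k).
Set (7+k)/(25+k) > 0.80 and solve: k > (0.80·25 − 7)/(1 − 0.80) = 65.000.
The smallest integer exceeding 65.000 is 66.

k = 66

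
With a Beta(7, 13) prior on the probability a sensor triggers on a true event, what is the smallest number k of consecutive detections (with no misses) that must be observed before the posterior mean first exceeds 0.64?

After k detections and 0 misses the posterior is Beta(7+k, 13), with mean (7+k)/(7+13+k).
Set (7+k)/(20+k) > 0.64 and solve: k > (0.64·20 − 7)/(1 − 0.64) = 16.111.
The smallest integer exceeding 16.111 is 17.

k = 17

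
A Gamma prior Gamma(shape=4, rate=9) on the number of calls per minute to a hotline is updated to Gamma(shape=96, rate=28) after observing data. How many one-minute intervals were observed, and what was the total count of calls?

n = 19 one-minute intervals with total 92 calls

Gamma–Poisson conjugacy: posterior shape = α + Σxᵢ, posterior rate = β + n.
Matching: Σxᵢ = 96 − 4 = 92 and n = 28 − 9 = 19.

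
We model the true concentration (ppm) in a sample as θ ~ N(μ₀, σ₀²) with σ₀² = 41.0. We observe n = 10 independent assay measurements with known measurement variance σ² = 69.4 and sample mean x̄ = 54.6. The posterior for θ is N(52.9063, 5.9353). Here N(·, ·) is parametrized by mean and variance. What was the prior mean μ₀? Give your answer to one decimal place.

The posterior mean is a precision-weighted average: μ_n = (τ₀μ₀ + τ_data·x̄)/(τ₀+τ_data), with τ₀=1/σ₀² and τ_data=n/σ².
Here τ₀ = 1/41.0 = 0.024390 and τ_data = 10/69.4 = 0.144092, so τ_n = 0.168482.
Rearranging for μ₀: μ₀ = (μ_n·τ_n − τ_data·x̄)/τ₀ = (52.9063·0.168482 − 0.144092·54.6) / 0.024390 = 1.046336/0.024390 ≈ 42.9.

μ₀ = 42.9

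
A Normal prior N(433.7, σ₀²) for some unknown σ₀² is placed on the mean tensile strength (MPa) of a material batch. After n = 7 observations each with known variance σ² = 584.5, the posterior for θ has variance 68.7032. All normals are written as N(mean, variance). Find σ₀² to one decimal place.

σ₀² = 387.7

Posterior precision equals prior precision plus data precision: 1/σ_n² = 1/σ₀² + n/σ².
So 1/σ₀² = 1/68.7032 − 7/584.5 = 0.014555 − 0.011976 = 0.002579.
Hence σ₀² = 1/0.002579 ≈ 387.7.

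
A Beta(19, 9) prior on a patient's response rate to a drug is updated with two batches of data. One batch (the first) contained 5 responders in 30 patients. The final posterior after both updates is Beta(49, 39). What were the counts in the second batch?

25 responders and 5 non-responders

Because Beta–binomial updating is additive in the counts, the combined data contributed (α_post−α_prior, β_post−β_prior) successes and failures.
Total across both batches: 49−19=30 responders, 39−9=30 non-responders.
Subtract the first batch: 30−5=25 responders and 30−25=5 non-responders.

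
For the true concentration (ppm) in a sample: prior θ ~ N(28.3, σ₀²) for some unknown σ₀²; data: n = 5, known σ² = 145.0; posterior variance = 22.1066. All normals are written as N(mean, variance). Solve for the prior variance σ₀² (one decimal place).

σ₀² = 93.0

For the Normal–Normal model with known σ², precisions add: τ_n = τ₀ + n/σ².
So 1/σ₀² = 1/22.1066 − 5/145.0 = 0.045235 − 0.034483 = 0.010752.
Hence σ₀² = 1/0.010752 ≈ 93.0.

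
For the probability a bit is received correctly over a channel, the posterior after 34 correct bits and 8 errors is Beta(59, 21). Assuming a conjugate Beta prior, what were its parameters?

Under Beta–binomial conjugacy the posterior parameters are (a+s, b+f).
So a = 59 − 34 = 25 and b = 21 − 8 = 13.

Beta(25, 13)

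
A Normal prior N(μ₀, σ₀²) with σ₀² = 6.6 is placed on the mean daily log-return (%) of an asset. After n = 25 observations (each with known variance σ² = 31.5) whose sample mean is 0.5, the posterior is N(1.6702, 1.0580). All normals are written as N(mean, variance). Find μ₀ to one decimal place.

μ₀ = 7.8

The posterior mean is a precision-weighted average: μ_n = (τ₀μ₀ + τ_data·x̄)/(τ₀+τ_data), with τ₀=1/σ₀² and τ_data=n/σ².
Here τ₀ = 1/6.6 = 0.151515 and τ_data = 25/31.5 = 0.793651, so τ_n = 0.945166.
Rearranging for μ₀: μ₀ = (μ_n·τ_n − τ_data·x̄)/τ₀ = (1.6702·0.945166 − 0.793651·0.5) / 0.151515 = 1.181791/0.151515 ≈ 7.8.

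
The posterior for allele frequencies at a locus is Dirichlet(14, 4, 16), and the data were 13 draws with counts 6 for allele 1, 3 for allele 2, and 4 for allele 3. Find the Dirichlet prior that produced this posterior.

Dirichlet(8, 1, 12)

For a Dirichlet(α) prior with multinomial counts c, the posterior is Dirichlet(α + c) componentwise.
Subtract each count from the matching posterior parameter: 14−6=8, 4−3=1, 16−4=12.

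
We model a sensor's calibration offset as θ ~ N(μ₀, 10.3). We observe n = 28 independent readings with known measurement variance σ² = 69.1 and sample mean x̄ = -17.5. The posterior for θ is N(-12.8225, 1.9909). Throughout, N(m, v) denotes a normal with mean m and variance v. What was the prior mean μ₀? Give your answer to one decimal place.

μ₀ = 6.7

The posterior mean is a precision-weighted average: μ_n = (τ₀μ₀ + τ_data·x̄)/(τ₀+τ_data), with τ₀=1/σ₀² and τ_data=n/σ².
Here τ₀ = 1/10.3 = 0.097087 and τ_data = 28/69.1 = 0.405210, so τ_n = 0.502297.
Rearranging for μ₀: μ₀ = (μ_n·τ_n − τ_data·x̄)/τ₀ = (-12.8225·0.502297 − 0.405210·-17.5) / 0.097087 = 0.650472/0.097087 ≈ 6.7.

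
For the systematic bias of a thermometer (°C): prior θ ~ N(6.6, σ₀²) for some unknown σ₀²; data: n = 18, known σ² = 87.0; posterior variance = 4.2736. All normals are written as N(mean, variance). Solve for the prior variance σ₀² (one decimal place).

For the Normal–Normal model with known σ², precisions add: τ_n = τ₀ + n/σ².
So 1/σ₀² = 1/4.2736 − 18/87.0 = 0.233995 − 0.206897 = 0.027098.
Hence σ₀² = 1/0.027098 ≈ 36.9.

σ₀² = 36.9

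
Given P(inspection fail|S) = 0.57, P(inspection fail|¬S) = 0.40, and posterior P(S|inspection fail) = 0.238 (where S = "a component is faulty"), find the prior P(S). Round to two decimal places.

In odds form, posterior odds = prior odds × likelihood ratio, so prior odds = posterior odds ÷ LR.
Posterior odds = 0.238/(1−0.238) = 0.3123. LR = 0.57/0.40 = 1.4250.
Prior odds = 0.3123/1.4250 = 0.2192, so P(S) = 0.2192/(1+0.2192) ≈ 0.18.

P(S) = 0.18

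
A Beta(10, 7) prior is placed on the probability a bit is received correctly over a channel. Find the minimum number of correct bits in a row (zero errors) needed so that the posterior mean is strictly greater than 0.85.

After k correct bits and 0 errors the posterior is Beta(10+k, 7), with mean (10+k)/(10+7+k).
Set (10+k)/(17+k) > 0.85 and solve: k > (0.85·17 − 10)/(1 − 0.85) = 29.667.
The smallest integer exceeding 29.667 is 30, and checking k=30: (40)/(47) = 0.8511 > 0.85.

k = 30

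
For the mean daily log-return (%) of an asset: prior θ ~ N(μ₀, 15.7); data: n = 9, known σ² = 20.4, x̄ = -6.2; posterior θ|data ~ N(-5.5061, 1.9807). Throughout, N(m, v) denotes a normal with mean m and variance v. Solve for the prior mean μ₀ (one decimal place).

μ₀ = -0.7

With known observation variance, the Normal–Normal posterior has precision τ_n = τ₀ + n/σ² and mean μ_n = (τ₀μ₀ + (n/σ²)x̄)/τ_n.
Here τ₀ = 1/15.7 = 0.063694 and τ_data = 9/20.4 = 0.441176, so τ_n = 0.504870.
Rearranging for μ₀: μ₀ = (μ_n·τ_n − τ_data·x̄)/τ₀ = (-5.5061·0.504870 − 0.441176·-6.2) / 0.063694 = -0.044574/0.063694 ≈ -0.7.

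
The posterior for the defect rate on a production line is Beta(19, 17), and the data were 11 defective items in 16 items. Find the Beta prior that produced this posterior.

Beta(8, 12)

Beta is conjugate to the binomial likelihood: posterior = Beta(α+s, β+f).
Subtract the data counts: 19−11=8, 17−5=12.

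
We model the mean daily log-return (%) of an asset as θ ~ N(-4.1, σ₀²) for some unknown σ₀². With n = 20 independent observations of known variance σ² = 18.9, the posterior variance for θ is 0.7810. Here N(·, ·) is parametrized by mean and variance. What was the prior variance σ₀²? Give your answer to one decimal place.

For the Normal–Normal model with known σ², precisions add: τ_n = τ₀ + n/σ².
So 1/σ₀² = 1/0.7810 − 20/18.9 = 1.280410 − 1.058201 = 0.222209.
Hence σ₀² = 1/0.222209 ≈ 4.5.

σ₀² = 4.5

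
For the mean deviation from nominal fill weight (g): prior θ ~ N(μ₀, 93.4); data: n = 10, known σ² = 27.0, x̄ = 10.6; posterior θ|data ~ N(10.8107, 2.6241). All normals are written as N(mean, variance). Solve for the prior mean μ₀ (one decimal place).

With known observation variance, the Normal–Normal posterior has precision τ_n = τ₀ + n/σ² and mean μ_n = (τ₀μ₀ + (n/σ²)x̄)/τ_n.
Here τ₀ = 1/93.4 = 0.010707 and τ_data = 10/27.0 = 0.370370, so τ_n = 0.381077.
Rearranging for μ₀: μ₀ = (μ_n·τ_n − τ_data·x̄)/τ₀ = (10.8107·0.381077 − 0.370370·10.6) / 0.010707 = 0.193787/0.010707 ≈ 18.1.

μ₀ = 18.1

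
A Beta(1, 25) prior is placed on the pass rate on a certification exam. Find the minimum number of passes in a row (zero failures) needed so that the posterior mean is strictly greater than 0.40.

After k passes and 0 failures the posterior is Beta(1+k, 25), with mean (1+k)/(1+25+k).
Set (1+k)/(26+k) > 0.40 and solve: k > (0.40·26 − 1)/(1 − 0.40) = 15.667.
The smallest integer exceeding 15.667 is 16.

k = 16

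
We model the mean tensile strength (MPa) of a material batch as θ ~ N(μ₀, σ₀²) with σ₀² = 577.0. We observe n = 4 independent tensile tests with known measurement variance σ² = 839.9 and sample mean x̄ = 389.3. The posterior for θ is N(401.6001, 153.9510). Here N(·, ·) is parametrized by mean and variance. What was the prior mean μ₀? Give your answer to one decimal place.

μ₀ = 435.4

With known observation variance, the Normal–Normal posterior has precision τ_n = τ₀ + n/σ² and mean μ_n = (τ₀μ₀ + (n/σ²)x̄)/τ_n.
Here τ₀ = 1/577.0 = 0.001733 and τ_data = 4/839.9 = 0.004762, so τ_n = 0.006495.
Rearranging for μ₀: μ₀ = (μ_n·τ_n − τ_data·x̄)/τ₀ = (401.6001·0.006495 − 0.004762·389.3) / 0.001733 = 0.754546/0.001733 ≈ 435.4.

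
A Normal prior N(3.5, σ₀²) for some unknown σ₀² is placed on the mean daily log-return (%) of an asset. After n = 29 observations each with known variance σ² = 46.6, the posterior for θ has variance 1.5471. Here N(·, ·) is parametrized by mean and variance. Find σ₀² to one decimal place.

For the Normal–Normal model with known σ², precisions add: τ_n = τ₀ + n/σ².
So 1/σ₀² = 1/1.5471 − 29/46.6 = 0.646371 − 0.622318 = 0.024053.
Hence σ₀² = 1/0.024053 ≈ 41.6.

σ₀² = 41.6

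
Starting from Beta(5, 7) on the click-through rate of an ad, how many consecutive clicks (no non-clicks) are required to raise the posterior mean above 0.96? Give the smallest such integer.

k = 164

After k clicks and 0 non-clicks the posterior is Beta(5+k, 7), with mean (5+k)/(5+7+k).
Set (5+k)/(12+k) > 0.96 and solve: k > (0.96·12 − 5)/(1 − 0.96) = 163.000.
The smallest integer exceeding 163.000 is 164.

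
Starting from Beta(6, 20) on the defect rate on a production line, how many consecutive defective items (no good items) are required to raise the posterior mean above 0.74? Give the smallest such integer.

k = 51

After k defective items and 0 good items the posterior is Beta(6+k, 20), with mean (6+k)/(6+20+k).
Set (6+k)/(26+k) > 0.74 and solve: k > (0.74·26 − 6)/(1 − 0.74) = 50.923.
The smallest integer exceeding 50.923 is 51, and checking k=51: (57)/(77) = 0.7403 > 0.74.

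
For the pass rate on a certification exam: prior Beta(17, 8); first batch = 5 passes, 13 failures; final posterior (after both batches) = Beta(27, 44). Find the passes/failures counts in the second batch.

5 passes and 23 failures

Because Beta–binomial updating is additive in the counts, the combined data contributed (α_post−α_prior, β_post−β_prior) successes and failures.
Total across both batches: 27−17=10 passes, 44−8=36 failures.
Subtract the first batch: 10−5=5 passes and 36−13=23 failures.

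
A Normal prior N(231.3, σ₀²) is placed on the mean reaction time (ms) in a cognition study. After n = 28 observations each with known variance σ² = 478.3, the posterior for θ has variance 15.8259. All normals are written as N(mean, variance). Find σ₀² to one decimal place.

σ₀² = 215.2

For the Normal–Normal model with known σ², precisions add: τ_n = τ₀ + n/σ².
So 1/σ₀² = 1/15.8259 − 28/478.3 = 0.063188 − 0.058541 = 0.004647.
Hence σ₀² = 1/0.004647 ≈ 215.2.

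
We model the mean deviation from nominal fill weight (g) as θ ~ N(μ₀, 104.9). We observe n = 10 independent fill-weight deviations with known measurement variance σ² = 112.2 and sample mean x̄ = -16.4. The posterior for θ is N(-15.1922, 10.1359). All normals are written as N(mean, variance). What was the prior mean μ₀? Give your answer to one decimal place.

With known observation variance, the Normal–Normal posterior has precision τ_n = τ₀ + n/σ² and mean μ_n = (τ₀μ₀ + (n/σ²)x̄)/τ_n.
Here τ₀ = 1/104.9 = 0.009533 and τ_data = 10/112.2 = 0.089127, so τ_n = 0.098660.
Rearranging for μ₀: μ₀ = (μ_n·τ_n − τ_data·x̄)/τ₀ = (-15.1922·0.098660 − 0.089127·-16.4) / 0.009533 = -0.037180/0.009533 ≈ -3.9.

μ₀ = -3.9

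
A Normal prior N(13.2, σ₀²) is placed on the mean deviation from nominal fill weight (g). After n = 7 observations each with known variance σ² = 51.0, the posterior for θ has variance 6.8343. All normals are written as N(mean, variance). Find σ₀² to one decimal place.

Posterior precision equals prior precision plus data precision: 1/σ_n² = 1/σ₀² + n/σ².
So 1/σ₀² = 1/6.8343 − 7/51.0 = 0.146321 − 0.137255 = 0.009066.
Hence σ₀² = 1/0.009066 ≈ 110.3.

σ₀² = 110.3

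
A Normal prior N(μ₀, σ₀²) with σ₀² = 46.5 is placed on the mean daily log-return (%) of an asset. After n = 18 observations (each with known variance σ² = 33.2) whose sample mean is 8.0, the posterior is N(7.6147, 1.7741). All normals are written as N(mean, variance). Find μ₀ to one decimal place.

With known observation variance, the Normal–Normal posterior has precision τ_n = τ₀ + n/σ² and mean μ_n = (τ₀μ₀ + (n/σ²)x̄)/τ_n.
Here τ₀ = 1/46.5 = 0.021505 and τ_data = 18/33.2 = 0.542169, so τ_n = 0.563674.
Rearranging for μ₀: μ₀ = (μ_n·τ_n − τ_data·x̄)/τ₀ = (7.6147·0.563674 − 0.542169·8.0) / 0.021505 = -0.045144/0.021505 ≈ -2.1.

μ₀ = -2.1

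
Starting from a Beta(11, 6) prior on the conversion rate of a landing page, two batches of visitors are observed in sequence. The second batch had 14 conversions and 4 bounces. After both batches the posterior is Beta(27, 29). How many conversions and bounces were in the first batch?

2 conversions and 19 bounces

Because Beta–binomial updating is additive in the counts, the combined data contributed (α_post−α_prior, β_post−β_prior) successes and failures.
Total across both batches: 27−11=16 conversions, 29−6=23 bounces.
Subtract the second batch: 16−14=2 conversions and 23−4=19 bounces.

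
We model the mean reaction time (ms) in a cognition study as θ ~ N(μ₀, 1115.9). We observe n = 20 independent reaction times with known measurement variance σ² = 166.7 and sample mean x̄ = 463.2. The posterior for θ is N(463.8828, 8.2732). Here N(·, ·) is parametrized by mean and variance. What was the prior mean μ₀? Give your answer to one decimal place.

μ₀ = 555.3

The posterior mean is a precision-weighted average: μ_n = (τ₀μ₀ + τ_data·x̄)/(τ₀+τ_data), with τ₀=1/σ₀² and τ_data=n/σ².
Here τ₀ = 1/1115.9 = 0.000896 and τ_data = 20/166.7 = 0.119976, so τ_n = 0.120872.
Rearranging for μ₀: μ₀ = (μ_n·τ_n − τ_data·x̄)/τ₀ = (463.8828·0.120872 − 0.119976·463.2) / 0.000896 = 0.497559/0.000896 ≈ 555.3.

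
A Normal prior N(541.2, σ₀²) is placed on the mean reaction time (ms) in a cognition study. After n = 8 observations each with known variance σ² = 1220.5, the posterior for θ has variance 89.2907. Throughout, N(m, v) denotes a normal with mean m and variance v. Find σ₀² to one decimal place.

σ₀² = 215.3

Posterior precision equals prior precision plus data precision: 1/σ_n² = 1/σ₀² + n/σ².
So 1/σ₀² = 1/89.2907 − 8/1220.5 = 0.011199 − 0.006555 = 0.004644.
Hence σ₀² = 1/0.004644 ≈ 215.3.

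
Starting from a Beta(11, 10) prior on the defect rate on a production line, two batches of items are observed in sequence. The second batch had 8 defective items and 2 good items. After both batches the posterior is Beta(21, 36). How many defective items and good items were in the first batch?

Because Beta–binomial updating is additive in the counts, the combined data contributed (α_post−α_prior, β_post−β_prior) successes and failures.
Total across both batches: 21−11=10 defective items, 36−10=26 good items.
Subtract the second batch: 10−8=2 defective items and 26−2=24 good items.

2 defective items and 24 good items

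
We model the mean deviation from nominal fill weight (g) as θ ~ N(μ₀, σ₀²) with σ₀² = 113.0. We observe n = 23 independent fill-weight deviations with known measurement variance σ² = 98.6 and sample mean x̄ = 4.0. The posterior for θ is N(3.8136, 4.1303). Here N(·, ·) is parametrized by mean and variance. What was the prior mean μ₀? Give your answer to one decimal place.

The posterior mean is a precision-weighted average: μ_n = (τ₀μ₀ + τ_data·x̄)/(τ₀+τ_data), with τ₀=1/σ₀² and τ_data=n/σ².
Here τ₀ = 1/113.0 = 0.008850 and τ_data = 23/98.6 = 0.233266, so τ_n = 0.242116.
Rearranging for μ₀: μ₀ = (μ_n·τ_n − τ_data·x̄)/τ₀ = (3.8136·0.242116 − 0.233266·4.0) / 0.008850 = -0.009730/0.008850 ≈ -1.1.

μ₀ = -1.1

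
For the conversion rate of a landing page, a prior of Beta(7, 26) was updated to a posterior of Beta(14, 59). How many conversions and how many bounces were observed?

Beta is conjugate to the binomial likelihood: posterior = Beta(a+s, b+f).
So s = 14 − 7 = 7 and f = 59 − 26 = 33.

7 conversions and 33 bounces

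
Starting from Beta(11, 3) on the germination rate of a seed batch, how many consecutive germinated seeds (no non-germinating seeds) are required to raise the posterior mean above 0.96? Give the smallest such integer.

After k germinated seeds and 0 non-germinating seeds the posterior is Beta(11+k, 3), with mean (11+k)/(11+3+k).
Set (11+k)/(14+k) > 0.96 and solve: k > (0.96·14 − 11)/(1 − 0.96) = 61.000.
The smallest integer exceeding 61.000 is 62.

k = 62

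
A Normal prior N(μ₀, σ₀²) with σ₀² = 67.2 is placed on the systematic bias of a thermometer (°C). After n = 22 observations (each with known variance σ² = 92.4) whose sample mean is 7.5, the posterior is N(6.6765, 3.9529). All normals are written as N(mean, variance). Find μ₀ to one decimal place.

With known observation variance, the Normal–Normal posterior has precision τ_n = τ₀ + n/σ² and mean μ_n = (τ₀μ₀ + (n/σ²)x̄)/τ_n.
Here τ₀ = 1/67.2 = 0.014881 and τ_data = 22/92.4 = 0.238095, so τ_n = 0.252976.
Rearranging for μ₀: μ₀ = (μ_n·τ_n − τ_data·x̄)/τ₀ = (6.6765·0.252976 − 0.238095·7.5) / 0.014881 = -0.096718/0.014881 ≈ -6.5.

μ₀ = -6.5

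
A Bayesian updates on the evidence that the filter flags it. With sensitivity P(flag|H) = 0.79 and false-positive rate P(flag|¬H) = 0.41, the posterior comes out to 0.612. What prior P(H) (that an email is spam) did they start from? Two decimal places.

P(H) = 0.45

In odds form, posterior odds = prior odds × likelihood ratio, so prior odds = posterior odds ÷ LR.
Posterior odds = 0.612/(1−0.612) = 1.5773. LR = 0.79/0.41 = 1.9268.
Prior odds = 1.5773/1.9268 = 0.8186, so P(H) = 0.8186/(1+0.8186) ≈ 0.45.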